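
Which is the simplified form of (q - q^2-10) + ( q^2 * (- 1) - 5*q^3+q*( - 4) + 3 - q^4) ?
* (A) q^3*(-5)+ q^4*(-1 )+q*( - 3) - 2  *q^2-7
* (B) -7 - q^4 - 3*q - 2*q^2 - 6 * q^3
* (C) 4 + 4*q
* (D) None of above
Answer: A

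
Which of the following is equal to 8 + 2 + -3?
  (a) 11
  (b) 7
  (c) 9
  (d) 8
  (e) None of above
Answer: b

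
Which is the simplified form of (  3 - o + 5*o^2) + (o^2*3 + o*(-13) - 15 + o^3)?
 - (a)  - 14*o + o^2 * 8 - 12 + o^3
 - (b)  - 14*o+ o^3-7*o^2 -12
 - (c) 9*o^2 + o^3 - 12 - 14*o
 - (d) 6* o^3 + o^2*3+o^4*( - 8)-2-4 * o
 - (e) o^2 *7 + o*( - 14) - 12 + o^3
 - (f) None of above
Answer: a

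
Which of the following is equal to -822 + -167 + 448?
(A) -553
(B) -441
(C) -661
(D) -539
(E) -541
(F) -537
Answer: E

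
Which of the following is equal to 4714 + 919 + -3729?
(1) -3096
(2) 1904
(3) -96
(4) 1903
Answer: 2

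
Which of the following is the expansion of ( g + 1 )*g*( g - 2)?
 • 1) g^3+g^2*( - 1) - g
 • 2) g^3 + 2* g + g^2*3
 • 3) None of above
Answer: 3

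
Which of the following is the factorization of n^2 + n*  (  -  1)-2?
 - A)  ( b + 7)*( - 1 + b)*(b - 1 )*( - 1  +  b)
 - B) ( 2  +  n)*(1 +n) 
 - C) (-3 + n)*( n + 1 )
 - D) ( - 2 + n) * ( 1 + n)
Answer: D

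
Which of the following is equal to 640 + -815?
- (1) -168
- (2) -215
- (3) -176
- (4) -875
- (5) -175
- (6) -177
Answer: 5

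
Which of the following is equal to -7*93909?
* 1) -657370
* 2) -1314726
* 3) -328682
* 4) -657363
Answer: 4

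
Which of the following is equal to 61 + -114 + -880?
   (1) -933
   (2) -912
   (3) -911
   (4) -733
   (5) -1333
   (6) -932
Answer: 1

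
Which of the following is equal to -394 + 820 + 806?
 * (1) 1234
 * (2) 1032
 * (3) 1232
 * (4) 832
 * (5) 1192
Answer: 3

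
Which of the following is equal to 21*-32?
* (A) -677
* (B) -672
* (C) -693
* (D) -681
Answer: B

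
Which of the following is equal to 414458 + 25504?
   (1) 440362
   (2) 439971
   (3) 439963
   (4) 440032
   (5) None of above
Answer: 5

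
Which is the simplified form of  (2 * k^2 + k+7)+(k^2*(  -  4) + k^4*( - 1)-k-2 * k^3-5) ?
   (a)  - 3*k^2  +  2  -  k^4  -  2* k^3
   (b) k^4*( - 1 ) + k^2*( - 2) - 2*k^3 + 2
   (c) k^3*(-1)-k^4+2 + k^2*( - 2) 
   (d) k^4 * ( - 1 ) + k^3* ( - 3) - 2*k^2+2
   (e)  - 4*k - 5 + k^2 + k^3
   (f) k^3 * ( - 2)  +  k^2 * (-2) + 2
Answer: b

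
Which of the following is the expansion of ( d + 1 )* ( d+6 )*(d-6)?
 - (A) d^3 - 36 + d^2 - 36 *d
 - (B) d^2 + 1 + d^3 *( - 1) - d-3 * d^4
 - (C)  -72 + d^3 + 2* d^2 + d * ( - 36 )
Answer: A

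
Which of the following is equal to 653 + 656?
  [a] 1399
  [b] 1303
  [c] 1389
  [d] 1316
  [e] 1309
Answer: e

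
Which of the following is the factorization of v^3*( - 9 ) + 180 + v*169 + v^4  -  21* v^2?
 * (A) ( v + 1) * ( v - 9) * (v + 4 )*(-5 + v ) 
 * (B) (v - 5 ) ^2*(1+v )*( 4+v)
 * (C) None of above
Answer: A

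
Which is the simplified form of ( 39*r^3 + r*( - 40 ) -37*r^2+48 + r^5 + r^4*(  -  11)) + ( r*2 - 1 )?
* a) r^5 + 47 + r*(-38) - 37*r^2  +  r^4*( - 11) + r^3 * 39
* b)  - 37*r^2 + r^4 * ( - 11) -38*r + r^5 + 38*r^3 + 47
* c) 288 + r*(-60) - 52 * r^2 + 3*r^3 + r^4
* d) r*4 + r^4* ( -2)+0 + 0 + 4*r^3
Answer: a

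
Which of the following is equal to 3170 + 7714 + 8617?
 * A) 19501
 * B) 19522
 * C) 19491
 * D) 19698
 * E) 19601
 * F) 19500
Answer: A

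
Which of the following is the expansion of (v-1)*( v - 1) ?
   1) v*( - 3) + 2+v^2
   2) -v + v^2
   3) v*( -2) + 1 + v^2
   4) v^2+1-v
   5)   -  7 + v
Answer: 3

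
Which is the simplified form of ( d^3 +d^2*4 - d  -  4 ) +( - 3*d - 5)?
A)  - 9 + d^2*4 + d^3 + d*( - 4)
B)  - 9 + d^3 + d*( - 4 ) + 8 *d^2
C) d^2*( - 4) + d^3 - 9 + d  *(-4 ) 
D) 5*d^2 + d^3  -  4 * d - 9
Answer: A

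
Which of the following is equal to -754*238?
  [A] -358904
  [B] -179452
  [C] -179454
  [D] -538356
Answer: B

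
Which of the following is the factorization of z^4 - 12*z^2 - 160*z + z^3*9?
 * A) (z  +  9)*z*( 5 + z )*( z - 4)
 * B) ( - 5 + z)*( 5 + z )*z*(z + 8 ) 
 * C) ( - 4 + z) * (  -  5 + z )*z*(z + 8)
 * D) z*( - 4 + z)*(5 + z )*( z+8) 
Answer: D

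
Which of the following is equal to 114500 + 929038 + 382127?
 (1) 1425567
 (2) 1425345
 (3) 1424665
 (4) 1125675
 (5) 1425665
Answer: 5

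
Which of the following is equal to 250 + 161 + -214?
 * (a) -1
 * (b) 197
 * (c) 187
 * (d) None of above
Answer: b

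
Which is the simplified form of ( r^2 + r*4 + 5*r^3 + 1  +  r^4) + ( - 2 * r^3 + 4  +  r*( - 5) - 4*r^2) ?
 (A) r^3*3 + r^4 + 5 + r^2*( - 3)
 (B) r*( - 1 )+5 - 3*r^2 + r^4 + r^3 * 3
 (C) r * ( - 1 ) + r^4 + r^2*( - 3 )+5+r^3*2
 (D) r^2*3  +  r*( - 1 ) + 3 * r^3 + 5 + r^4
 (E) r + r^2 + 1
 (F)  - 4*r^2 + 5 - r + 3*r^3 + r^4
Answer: B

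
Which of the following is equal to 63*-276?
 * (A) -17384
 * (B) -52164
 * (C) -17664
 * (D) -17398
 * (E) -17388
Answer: E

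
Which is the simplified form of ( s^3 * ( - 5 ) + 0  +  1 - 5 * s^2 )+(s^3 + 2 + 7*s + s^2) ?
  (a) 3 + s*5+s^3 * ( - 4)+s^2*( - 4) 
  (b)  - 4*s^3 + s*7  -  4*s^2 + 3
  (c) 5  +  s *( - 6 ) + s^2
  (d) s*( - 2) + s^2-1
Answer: b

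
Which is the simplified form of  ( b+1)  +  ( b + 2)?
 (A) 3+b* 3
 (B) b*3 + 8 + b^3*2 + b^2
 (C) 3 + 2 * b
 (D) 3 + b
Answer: C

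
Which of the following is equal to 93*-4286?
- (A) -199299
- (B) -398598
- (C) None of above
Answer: B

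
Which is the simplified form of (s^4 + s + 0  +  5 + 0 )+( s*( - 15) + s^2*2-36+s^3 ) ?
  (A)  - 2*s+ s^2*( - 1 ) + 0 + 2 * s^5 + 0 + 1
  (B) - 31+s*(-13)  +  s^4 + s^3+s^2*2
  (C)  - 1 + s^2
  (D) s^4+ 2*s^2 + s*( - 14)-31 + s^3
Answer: D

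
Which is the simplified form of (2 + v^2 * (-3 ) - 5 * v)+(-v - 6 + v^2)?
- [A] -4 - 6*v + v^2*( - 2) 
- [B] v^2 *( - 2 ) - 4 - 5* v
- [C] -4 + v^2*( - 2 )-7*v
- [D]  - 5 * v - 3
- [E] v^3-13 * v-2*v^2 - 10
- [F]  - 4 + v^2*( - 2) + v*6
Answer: A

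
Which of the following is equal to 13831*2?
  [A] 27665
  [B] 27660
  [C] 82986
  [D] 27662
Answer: D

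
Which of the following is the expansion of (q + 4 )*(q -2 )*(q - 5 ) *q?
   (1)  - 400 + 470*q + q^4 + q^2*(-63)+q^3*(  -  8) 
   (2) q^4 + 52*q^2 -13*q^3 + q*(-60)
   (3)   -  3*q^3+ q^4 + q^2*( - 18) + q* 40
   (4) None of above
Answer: 3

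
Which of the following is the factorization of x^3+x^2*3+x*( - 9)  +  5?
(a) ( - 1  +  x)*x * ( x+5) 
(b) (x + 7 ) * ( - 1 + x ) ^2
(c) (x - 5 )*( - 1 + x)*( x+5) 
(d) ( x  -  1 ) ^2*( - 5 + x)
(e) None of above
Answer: e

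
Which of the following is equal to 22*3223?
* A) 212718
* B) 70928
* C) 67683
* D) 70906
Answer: D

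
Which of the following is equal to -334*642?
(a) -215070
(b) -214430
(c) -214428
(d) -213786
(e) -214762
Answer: c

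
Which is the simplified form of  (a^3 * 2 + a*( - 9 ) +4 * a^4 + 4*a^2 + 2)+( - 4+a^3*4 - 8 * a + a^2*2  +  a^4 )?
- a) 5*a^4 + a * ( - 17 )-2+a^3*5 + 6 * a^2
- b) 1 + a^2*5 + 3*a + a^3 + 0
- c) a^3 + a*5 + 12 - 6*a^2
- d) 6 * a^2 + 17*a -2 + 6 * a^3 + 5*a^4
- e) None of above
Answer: e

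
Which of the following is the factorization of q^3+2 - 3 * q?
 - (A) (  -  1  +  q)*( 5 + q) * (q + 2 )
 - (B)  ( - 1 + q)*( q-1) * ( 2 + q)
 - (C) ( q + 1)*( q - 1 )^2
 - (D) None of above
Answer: B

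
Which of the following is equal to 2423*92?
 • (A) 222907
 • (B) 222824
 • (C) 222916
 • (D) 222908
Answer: C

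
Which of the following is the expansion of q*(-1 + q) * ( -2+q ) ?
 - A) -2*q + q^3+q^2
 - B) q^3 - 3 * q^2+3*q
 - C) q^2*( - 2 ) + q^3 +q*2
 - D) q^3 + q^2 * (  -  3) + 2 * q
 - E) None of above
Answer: D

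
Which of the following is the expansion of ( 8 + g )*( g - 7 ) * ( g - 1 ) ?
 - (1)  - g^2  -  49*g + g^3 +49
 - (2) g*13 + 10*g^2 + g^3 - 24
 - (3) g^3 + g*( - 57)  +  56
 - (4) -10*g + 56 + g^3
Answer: 3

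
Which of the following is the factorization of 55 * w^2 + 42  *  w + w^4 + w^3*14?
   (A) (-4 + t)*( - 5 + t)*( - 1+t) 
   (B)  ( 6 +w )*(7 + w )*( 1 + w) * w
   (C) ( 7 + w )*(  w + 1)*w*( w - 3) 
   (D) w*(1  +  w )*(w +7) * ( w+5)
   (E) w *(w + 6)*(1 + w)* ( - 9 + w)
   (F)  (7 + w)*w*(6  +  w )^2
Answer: B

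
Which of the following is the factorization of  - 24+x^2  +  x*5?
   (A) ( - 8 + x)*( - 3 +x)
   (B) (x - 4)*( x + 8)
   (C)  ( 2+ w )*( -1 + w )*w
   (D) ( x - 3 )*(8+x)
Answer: D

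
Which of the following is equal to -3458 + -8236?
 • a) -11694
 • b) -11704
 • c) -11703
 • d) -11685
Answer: a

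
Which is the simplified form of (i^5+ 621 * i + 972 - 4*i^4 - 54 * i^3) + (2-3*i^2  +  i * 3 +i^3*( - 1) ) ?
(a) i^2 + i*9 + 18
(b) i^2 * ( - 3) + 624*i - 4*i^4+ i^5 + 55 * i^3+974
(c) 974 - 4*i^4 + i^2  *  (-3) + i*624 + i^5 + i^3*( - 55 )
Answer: c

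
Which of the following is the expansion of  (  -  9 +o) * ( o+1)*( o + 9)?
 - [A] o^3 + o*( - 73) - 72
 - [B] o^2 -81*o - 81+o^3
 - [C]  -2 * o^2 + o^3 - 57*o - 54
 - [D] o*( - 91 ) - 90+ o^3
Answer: B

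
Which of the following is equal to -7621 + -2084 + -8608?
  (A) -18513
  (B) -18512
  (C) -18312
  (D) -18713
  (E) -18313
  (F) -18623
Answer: E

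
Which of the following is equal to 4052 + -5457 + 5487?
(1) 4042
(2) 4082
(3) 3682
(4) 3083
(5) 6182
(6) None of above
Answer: 2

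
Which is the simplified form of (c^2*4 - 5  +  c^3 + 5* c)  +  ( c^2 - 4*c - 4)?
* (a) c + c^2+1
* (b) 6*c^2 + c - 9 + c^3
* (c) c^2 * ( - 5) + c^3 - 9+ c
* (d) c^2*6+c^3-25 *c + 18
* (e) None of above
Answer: e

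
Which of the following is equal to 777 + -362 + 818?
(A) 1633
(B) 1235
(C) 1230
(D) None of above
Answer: D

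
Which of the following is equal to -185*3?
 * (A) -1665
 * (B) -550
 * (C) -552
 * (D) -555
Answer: D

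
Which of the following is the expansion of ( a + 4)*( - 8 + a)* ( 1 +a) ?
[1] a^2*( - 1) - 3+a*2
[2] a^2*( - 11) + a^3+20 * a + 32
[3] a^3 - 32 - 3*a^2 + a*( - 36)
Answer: 3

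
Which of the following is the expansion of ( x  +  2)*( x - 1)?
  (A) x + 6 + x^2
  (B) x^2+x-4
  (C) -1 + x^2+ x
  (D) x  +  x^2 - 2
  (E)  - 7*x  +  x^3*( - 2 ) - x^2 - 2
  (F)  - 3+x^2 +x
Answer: D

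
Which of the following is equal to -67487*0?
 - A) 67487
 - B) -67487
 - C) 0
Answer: C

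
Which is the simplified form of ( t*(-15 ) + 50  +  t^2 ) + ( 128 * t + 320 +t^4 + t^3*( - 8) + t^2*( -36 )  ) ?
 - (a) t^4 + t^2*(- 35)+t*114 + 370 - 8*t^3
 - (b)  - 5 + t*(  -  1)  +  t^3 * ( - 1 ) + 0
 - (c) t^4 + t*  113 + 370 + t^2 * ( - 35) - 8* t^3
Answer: c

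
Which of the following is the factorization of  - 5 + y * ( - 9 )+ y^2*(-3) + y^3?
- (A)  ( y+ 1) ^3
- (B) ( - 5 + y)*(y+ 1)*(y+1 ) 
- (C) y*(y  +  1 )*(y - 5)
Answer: B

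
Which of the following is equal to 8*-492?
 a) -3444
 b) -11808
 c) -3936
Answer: c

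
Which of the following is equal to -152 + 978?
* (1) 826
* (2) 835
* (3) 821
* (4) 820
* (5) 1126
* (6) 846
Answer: 1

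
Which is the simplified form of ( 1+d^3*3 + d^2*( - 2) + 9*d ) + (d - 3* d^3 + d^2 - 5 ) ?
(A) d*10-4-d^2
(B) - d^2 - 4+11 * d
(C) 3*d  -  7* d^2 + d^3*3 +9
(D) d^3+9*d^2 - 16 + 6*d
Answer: A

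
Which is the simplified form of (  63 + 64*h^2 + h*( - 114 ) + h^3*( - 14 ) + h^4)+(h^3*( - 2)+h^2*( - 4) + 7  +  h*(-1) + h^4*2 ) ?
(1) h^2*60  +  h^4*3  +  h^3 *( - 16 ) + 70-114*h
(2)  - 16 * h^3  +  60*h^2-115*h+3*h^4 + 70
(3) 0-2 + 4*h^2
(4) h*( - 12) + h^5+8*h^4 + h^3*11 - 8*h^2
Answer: 2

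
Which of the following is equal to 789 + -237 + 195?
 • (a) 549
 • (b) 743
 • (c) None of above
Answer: c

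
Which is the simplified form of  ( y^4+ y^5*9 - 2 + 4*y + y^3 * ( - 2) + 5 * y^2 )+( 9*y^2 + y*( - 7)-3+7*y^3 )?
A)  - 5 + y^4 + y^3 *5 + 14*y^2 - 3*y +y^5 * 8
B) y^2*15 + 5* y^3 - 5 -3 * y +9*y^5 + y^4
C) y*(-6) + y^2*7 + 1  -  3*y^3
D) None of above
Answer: D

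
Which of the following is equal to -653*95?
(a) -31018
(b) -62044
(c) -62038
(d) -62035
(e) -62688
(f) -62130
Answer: d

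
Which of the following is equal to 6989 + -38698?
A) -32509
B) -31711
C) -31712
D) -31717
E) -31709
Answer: E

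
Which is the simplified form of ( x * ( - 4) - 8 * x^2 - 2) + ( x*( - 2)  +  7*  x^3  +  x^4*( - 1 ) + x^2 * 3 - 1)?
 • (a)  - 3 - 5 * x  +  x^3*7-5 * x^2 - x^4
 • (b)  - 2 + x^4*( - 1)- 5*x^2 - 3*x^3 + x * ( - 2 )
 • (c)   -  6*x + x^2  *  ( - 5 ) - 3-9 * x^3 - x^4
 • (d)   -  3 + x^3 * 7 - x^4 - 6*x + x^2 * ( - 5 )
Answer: d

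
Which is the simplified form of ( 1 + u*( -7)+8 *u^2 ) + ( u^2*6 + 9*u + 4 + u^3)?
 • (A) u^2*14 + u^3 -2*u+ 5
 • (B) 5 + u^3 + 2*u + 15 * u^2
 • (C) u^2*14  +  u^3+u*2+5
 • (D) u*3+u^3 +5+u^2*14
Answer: C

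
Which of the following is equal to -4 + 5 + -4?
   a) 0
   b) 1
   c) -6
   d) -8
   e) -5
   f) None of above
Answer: f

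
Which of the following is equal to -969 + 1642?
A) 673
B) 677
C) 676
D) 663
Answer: A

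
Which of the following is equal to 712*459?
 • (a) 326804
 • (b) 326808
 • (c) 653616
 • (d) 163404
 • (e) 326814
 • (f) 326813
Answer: b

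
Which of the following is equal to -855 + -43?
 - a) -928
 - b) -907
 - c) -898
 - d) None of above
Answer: c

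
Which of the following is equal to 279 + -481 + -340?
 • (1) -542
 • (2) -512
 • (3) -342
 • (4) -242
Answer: 1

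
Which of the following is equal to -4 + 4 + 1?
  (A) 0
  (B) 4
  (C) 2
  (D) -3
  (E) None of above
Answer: E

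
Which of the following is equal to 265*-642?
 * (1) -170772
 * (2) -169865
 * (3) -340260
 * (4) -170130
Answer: 4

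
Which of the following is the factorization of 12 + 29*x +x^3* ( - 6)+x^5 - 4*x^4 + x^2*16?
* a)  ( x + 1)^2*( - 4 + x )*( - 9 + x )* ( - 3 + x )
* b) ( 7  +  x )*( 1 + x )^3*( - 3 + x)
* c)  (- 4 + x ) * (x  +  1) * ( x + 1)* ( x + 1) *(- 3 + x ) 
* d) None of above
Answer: c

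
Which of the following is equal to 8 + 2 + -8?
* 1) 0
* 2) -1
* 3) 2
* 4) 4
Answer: 3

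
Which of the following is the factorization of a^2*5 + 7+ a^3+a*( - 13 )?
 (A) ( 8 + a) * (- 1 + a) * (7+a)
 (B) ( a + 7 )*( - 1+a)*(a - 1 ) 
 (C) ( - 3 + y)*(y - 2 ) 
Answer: B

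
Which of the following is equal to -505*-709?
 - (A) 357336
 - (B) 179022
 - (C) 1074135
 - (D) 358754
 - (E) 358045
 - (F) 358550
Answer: E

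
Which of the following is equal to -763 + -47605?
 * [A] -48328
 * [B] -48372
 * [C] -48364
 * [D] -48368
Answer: D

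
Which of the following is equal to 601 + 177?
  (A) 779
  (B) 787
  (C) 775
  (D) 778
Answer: D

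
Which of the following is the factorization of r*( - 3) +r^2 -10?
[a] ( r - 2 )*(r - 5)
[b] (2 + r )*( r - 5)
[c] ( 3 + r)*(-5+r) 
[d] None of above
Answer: b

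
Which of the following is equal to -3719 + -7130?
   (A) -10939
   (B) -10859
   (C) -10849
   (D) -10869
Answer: C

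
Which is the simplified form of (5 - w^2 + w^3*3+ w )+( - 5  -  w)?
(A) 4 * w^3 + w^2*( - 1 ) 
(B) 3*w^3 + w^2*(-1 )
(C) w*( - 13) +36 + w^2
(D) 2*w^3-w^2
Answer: B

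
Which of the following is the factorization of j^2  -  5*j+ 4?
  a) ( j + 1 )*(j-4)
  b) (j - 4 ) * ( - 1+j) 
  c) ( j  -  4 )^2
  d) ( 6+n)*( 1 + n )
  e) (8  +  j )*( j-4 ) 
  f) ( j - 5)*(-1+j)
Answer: b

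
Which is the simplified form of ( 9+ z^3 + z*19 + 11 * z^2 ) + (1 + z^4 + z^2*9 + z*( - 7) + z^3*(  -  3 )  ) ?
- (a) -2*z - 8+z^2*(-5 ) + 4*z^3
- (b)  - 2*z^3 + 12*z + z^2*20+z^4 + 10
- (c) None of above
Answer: b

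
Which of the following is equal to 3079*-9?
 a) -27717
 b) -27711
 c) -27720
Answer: b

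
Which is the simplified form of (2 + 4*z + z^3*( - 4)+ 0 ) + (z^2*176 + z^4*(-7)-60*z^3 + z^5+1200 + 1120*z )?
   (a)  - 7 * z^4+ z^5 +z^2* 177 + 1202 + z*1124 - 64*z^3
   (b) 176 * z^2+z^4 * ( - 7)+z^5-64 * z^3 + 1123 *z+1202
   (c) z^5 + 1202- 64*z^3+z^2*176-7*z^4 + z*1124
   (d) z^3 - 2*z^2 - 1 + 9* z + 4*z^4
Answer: c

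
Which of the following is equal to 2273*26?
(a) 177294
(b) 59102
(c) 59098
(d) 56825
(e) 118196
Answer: c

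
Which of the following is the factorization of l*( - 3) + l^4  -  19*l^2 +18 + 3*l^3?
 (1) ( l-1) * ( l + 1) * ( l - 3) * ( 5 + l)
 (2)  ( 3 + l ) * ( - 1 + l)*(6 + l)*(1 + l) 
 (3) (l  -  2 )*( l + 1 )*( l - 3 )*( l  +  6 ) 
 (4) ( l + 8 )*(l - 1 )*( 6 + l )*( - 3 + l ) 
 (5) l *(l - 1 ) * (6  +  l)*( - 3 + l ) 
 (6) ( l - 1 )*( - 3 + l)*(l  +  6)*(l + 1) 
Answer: 6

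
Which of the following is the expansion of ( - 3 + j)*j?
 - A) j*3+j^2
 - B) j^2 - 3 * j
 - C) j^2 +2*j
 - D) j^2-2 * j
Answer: B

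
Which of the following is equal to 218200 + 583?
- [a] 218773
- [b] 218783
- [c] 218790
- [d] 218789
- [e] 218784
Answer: b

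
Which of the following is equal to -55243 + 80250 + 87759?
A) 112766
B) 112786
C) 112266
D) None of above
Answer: A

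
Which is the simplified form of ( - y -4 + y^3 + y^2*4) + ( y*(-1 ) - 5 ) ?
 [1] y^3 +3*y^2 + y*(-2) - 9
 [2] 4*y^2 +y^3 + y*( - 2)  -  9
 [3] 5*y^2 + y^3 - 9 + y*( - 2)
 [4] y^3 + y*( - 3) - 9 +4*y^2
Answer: 2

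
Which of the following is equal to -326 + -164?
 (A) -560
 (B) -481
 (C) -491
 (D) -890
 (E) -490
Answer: E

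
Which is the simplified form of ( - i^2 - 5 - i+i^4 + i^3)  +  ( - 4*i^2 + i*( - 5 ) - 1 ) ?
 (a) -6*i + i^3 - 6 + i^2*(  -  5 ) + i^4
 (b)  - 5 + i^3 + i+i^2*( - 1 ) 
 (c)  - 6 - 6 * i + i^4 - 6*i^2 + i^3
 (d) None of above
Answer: a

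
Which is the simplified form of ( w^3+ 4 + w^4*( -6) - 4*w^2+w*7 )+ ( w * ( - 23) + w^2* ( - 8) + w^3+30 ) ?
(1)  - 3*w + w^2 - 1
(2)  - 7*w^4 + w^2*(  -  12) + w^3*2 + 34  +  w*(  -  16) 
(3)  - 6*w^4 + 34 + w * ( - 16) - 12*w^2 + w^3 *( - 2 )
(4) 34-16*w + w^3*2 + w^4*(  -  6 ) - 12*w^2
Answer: 4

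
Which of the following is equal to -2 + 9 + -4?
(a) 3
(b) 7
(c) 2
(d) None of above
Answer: a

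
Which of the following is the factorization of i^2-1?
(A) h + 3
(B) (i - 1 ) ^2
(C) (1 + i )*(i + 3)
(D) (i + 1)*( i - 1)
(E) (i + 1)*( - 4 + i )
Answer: D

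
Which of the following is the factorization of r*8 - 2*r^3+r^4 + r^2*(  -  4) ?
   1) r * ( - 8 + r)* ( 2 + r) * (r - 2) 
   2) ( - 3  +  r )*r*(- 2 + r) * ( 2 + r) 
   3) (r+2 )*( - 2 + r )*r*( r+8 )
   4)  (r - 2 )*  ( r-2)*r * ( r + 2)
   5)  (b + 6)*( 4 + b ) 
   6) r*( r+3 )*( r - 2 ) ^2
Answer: 4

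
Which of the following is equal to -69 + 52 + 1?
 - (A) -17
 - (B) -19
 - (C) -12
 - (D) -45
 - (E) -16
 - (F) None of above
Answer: E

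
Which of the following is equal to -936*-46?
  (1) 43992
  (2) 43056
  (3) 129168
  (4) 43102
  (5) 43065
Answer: 2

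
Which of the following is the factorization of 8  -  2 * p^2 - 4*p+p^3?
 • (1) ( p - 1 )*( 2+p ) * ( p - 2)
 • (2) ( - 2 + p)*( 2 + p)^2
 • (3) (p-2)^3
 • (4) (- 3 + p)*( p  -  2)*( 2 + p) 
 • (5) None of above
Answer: 5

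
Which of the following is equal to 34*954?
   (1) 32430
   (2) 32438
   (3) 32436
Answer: 3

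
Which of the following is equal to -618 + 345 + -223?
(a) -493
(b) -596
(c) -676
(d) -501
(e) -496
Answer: e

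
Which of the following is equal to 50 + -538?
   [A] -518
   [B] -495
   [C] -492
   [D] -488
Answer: D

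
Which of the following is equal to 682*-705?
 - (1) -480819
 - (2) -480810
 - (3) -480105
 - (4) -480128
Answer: 2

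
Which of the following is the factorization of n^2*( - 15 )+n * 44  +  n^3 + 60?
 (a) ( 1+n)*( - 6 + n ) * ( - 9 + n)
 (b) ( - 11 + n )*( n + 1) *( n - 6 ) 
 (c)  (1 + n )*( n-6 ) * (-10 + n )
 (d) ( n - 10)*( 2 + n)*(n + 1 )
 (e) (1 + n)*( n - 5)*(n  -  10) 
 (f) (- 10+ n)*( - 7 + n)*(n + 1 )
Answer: c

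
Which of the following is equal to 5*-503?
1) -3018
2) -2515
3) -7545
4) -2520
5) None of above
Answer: 2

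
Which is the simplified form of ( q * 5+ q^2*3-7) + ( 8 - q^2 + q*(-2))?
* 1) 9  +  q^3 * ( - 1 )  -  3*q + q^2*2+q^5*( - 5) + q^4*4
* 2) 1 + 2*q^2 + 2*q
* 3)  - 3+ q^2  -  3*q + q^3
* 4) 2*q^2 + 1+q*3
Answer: 4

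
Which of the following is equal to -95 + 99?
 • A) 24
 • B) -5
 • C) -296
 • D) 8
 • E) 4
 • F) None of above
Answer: E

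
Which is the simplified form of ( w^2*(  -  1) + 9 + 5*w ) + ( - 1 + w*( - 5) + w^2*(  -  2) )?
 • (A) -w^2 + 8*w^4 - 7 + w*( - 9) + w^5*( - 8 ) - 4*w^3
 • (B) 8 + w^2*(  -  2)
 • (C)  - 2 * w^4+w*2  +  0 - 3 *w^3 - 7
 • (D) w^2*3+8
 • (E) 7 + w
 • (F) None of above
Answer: F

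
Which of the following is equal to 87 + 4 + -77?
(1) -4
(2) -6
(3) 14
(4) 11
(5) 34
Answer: 3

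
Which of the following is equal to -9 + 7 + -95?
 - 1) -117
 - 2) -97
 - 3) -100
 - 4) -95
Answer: 2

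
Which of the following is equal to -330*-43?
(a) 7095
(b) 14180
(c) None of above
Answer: c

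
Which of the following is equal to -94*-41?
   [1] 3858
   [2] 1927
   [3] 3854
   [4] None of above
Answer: 3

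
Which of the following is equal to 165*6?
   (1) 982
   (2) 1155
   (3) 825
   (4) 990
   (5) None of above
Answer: 4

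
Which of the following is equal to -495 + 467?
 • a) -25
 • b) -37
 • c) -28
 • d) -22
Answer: c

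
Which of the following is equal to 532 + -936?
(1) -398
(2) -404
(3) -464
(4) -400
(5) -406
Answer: 2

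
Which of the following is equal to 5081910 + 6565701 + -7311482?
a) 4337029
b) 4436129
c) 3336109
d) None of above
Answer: d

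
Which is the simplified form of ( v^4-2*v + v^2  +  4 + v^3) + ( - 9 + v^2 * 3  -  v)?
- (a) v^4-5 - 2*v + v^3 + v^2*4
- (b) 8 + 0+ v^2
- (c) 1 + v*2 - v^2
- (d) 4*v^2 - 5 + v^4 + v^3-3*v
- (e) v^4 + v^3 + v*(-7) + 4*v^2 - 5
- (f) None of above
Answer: d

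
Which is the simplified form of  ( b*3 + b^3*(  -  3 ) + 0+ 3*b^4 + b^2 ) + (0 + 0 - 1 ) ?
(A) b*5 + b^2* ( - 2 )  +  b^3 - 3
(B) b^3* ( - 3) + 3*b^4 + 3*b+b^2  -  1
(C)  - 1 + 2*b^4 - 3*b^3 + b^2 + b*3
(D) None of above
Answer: B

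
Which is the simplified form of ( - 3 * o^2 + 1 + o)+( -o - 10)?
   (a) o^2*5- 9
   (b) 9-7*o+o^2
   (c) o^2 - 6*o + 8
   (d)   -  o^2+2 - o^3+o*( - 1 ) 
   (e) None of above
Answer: e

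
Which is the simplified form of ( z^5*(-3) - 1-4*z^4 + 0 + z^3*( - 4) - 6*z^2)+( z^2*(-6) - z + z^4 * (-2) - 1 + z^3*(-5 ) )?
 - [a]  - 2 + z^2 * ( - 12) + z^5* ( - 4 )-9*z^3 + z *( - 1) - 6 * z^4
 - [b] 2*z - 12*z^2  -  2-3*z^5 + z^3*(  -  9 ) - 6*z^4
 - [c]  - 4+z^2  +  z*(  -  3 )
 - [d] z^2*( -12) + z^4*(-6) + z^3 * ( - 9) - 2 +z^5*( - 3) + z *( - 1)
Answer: d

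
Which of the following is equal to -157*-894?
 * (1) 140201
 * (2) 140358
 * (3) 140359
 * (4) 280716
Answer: 2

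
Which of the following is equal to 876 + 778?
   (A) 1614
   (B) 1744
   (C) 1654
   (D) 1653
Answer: C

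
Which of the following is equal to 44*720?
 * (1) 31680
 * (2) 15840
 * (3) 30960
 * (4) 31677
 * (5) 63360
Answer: 1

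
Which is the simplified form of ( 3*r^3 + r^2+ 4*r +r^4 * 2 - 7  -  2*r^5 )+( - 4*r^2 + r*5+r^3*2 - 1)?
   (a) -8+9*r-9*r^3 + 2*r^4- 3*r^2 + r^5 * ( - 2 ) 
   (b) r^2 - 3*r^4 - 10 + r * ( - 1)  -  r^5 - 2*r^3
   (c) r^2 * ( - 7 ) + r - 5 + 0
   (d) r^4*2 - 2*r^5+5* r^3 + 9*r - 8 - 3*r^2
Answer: d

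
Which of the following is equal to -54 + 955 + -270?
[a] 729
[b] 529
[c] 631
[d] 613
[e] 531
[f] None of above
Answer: c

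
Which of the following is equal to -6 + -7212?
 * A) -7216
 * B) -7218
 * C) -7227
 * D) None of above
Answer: B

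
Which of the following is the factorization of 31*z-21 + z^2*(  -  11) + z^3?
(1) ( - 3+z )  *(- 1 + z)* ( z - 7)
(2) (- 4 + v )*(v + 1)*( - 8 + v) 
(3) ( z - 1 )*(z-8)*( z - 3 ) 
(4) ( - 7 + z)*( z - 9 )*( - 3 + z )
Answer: 1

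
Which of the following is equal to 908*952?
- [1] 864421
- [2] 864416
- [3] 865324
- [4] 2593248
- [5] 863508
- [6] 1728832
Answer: 2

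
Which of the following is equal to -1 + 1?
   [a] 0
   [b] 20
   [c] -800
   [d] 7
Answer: a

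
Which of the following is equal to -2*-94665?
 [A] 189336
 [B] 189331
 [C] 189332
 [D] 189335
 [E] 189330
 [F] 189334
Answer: E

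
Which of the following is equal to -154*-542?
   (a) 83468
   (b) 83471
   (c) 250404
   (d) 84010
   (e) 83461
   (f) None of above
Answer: a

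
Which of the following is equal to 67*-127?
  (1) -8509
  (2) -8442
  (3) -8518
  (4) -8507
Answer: 1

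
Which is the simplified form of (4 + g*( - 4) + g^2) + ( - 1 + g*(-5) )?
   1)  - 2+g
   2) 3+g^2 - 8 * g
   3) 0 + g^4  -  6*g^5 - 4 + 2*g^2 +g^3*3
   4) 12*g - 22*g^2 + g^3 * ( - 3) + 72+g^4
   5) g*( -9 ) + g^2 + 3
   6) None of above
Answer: 5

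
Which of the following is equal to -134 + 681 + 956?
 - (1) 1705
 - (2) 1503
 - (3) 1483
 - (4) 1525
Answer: 2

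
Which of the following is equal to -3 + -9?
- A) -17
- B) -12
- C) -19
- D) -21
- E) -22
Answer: B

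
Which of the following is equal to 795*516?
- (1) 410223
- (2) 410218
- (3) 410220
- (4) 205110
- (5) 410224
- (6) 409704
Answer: 3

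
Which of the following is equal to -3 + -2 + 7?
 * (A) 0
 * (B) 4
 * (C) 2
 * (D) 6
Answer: C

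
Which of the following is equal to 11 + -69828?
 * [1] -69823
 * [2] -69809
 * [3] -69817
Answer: 3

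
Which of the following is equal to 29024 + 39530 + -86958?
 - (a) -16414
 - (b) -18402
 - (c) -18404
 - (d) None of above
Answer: c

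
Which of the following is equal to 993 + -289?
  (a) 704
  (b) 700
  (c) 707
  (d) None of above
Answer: a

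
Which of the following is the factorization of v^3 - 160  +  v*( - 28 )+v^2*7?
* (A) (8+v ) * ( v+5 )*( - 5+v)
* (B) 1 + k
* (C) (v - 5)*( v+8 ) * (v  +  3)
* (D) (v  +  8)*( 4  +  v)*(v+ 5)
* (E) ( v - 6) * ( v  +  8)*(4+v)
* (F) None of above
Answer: F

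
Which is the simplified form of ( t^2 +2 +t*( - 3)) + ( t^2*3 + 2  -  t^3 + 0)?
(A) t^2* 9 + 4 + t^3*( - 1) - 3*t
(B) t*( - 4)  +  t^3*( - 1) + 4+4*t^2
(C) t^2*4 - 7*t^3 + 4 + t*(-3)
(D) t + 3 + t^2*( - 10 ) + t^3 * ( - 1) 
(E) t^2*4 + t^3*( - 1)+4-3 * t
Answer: E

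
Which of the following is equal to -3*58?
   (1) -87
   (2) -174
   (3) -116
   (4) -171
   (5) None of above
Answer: 2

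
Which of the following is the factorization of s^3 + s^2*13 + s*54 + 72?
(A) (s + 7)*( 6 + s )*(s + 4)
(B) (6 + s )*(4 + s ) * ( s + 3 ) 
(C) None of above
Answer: B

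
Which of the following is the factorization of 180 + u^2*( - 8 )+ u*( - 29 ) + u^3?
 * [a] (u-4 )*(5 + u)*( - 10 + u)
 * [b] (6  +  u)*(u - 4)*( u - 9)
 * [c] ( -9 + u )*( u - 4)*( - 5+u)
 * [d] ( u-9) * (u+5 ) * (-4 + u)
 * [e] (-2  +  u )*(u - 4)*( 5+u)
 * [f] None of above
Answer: d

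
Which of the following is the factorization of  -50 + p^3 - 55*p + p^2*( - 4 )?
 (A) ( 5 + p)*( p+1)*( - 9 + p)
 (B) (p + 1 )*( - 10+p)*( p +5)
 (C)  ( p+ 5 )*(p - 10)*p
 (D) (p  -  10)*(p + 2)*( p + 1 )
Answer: B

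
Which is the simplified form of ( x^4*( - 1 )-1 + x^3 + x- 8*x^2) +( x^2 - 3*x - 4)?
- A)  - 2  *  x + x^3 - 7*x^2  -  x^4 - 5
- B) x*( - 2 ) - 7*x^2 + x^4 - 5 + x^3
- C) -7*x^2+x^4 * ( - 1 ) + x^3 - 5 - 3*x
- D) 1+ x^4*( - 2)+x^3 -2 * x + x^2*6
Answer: A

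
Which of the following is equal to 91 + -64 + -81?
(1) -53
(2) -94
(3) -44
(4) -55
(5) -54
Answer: 5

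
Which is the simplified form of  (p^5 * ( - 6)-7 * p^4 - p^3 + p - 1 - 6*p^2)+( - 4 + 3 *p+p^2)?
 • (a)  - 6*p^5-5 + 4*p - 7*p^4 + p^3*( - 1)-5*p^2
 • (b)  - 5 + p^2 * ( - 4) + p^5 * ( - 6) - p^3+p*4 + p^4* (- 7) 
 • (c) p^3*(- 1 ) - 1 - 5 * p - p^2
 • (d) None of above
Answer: a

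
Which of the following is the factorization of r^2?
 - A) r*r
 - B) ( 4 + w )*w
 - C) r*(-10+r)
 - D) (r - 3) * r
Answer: A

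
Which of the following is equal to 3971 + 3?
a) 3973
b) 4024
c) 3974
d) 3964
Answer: c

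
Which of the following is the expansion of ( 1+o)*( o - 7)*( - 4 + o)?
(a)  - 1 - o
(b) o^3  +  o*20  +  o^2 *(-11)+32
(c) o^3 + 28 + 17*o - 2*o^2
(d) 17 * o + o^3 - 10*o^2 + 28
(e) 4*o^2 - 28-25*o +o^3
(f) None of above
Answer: d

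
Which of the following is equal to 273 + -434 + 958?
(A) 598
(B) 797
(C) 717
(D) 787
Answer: B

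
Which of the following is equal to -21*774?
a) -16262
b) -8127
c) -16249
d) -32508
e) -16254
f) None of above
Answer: e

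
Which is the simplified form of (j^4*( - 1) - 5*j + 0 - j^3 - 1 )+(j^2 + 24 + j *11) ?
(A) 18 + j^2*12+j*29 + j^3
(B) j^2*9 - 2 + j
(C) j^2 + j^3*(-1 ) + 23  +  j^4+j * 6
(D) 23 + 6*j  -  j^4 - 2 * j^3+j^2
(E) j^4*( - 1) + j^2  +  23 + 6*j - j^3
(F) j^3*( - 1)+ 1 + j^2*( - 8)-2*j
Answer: E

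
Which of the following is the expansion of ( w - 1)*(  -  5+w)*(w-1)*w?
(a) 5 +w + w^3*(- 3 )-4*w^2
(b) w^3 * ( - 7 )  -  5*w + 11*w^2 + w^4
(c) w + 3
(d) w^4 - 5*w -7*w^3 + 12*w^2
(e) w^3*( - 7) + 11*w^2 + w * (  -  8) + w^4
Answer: b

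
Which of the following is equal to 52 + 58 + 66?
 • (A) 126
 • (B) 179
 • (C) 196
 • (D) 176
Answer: D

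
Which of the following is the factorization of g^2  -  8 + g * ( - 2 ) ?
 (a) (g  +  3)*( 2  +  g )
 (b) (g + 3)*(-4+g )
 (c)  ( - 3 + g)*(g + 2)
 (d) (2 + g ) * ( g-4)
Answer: d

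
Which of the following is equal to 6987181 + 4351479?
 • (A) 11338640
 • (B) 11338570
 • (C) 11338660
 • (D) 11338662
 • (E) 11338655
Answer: C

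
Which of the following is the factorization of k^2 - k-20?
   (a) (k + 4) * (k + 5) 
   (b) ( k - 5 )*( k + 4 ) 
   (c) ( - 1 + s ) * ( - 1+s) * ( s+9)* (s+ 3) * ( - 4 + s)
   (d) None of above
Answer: b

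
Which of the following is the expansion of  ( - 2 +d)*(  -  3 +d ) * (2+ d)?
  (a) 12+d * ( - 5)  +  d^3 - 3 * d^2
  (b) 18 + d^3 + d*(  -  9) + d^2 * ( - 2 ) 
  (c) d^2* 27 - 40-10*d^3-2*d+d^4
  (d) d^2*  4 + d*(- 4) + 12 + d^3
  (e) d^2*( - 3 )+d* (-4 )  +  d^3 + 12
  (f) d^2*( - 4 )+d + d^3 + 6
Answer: e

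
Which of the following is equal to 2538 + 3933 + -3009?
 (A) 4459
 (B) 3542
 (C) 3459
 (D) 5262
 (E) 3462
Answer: E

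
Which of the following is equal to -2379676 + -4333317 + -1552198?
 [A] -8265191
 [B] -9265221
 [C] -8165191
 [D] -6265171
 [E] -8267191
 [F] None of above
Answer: A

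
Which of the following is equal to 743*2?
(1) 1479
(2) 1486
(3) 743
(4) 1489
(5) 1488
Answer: 2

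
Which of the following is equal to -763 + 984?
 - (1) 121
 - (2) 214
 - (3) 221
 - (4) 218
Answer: 3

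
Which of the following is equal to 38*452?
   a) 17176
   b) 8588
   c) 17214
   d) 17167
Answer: a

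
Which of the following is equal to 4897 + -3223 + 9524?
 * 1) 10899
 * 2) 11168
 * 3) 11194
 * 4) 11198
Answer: 4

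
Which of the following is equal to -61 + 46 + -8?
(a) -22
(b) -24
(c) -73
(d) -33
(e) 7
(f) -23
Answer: f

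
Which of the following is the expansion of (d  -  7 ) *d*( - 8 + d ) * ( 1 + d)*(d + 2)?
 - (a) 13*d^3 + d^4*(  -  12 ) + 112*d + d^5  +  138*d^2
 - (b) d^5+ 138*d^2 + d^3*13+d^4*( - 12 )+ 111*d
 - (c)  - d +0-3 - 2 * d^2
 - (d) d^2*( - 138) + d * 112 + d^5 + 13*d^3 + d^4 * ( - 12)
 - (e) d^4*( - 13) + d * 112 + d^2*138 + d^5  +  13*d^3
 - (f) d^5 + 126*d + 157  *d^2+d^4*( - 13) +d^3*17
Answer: a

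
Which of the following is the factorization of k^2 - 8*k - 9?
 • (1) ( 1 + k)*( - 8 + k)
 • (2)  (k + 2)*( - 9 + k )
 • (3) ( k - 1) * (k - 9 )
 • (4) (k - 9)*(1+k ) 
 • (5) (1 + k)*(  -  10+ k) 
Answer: 4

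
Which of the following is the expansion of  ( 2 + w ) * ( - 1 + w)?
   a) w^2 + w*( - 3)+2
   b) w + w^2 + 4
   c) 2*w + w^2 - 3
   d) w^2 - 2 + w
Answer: d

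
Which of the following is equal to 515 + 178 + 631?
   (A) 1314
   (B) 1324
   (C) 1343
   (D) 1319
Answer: B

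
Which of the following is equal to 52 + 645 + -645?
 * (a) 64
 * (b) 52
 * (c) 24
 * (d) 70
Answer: b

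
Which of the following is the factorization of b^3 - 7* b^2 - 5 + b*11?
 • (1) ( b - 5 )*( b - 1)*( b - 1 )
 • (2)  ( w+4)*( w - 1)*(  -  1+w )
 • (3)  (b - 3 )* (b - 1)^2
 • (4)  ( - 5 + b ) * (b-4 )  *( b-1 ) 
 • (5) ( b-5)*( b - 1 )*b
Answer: 1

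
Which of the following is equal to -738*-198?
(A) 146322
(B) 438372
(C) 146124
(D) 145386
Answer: C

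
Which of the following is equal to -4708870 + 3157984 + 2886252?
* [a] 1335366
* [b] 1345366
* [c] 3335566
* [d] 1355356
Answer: a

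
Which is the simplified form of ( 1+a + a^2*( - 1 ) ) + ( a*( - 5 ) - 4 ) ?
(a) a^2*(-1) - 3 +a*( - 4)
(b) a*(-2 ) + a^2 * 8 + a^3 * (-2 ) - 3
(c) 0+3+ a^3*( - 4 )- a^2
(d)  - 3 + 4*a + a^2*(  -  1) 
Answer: a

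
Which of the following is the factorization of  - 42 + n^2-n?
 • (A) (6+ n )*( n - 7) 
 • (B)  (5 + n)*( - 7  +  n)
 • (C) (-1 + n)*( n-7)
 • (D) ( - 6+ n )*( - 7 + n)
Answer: A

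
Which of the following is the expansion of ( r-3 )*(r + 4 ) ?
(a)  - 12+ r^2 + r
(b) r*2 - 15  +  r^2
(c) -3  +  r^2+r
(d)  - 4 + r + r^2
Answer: a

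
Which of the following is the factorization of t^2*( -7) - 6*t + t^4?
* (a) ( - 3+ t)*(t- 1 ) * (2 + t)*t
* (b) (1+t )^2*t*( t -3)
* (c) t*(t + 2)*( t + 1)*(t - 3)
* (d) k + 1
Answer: c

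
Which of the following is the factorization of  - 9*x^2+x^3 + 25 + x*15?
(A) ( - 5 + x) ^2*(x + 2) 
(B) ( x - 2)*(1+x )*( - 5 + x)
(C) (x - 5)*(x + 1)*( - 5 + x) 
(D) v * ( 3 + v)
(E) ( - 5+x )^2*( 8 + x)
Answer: C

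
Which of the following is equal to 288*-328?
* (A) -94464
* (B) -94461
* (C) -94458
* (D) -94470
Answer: A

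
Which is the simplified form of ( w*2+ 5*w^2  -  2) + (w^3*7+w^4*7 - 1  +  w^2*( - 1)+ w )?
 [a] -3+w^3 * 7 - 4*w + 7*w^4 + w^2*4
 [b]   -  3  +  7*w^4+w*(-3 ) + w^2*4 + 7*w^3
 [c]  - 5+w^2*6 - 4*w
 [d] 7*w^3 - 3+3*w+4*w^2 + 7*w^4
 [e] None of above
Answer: d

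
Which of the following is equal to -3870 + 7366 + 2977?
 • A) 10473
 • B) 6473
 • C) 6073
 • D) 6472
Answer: B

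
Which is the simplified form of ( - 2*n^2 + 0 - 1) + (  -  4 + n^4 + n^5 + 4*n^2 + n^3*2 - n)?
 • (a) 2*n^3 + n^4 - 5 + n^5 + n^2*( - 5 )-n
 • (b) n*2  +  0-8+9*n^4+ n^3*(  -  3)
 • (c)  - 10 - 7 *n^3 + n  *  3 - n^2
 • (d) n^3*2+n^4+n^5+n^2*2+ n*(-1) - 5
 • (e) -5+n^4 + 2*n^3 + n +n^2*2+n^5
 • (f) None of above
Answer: d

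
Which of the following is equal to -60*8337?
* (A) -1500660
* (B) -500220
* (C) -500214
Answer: B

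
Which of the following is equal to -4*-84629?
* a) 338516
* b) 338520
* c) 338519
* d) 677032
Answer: a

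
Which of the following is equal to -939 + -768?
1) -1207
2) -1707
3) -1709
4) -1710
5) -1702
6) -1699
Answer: 2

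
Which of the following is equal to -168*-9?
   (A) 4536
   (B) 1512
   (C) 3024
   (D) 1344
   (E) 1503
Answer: B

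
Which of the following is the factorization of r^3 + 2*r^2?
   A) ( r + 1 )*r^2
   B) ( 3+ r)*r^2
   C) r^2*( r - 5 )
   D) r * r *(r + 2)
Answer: D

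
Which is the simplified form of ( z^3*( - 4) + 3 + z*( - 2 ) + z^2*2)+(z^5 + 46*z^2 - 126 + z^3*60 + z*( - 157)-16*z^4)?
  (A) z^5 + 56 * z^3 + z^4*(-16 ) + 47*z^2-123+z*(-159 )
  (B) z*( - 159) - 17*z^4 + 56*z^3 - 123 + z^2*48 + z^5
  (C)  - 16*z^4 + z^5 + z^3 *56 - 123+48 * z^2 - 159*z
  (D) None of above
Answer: C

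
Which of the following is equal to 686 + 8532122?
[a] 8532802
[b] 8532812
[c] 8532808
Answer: c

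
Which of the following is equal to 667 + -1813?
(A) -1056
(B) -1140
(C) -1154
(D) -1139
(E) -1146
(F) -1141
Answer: E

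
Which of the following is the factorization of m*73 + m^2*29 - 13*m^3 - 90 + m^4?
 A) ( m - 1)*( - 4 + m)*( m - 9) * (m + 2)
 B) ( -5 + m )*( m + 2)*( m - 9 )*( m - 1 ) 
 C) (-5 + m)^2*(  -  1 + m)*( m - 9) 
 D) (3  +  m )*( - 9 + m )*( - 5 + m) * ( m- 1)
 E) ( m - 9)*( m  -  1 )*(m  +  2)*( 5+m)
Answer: B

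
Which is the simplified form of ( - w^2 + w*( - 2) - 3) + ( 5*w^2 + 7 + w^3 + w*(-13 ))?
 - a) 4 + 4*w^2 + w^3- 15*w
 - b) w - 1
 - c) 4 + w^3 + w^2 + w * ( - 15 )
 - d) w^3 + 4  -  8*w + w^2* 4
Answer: a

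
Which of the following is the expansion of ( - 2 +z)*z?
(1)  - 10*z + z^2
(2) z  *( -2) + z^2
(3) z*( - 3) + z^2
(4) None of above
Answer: 2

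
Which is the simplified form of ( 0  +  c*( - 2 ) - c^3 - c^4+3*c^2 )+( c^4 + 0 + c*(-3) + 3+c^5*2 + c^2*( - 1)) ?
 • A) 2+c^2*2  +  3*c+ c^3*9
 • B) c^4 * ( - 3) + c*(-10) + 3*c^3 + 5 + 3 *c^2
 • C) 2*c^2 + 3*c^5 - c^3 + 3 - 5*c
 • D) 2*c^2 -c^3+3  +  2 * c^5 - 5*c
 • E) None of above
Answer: D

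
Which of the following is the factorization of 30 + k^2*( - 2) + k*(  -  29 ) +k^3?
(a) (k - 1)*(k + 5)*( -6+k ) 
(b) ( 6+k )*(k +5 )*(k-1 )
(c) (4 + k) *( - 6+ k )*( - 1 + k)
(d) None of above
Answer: a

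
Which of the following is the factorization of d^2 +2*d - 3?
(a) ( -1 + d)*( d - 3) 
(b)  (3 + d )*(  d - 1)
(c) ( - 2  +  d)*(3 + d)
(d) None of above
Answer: b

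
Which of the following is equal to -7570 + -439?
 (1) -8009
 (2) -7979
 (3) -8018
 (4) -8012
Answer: 1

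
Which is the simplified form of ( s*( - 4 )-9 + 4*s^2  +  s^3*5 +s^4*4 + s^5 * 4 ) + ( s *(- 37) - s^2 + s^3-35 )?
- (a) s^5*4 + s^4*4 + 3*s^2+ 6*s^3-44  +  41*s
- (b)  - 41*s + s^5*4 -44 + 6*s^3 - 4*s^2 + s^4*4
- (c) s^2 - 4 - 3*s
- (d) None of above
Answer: d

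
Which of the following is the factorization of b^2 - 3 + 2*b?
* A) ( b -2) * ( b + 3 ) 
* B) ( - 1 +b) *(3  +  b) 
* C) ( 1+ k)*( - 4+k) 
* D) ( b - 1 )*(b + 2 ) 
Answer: B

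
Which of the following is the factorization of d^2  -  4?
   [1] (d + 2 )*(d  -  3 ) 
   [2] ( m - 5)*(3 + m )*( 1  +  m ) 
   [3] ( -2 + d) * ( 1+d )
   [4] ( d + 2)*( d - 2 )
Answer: 4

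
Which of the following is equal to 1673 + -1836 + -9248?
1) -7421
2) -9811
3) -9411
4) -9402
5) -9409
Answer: 3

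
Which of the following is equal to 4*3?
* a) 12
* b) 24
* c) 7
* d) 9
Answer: a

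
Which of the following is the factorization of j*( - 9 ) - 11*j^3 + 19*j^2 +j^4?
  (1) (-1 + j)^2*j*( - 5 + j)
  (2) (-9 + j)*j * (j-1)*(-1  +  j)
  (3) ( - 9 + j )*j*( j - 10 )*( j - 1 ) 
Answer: 2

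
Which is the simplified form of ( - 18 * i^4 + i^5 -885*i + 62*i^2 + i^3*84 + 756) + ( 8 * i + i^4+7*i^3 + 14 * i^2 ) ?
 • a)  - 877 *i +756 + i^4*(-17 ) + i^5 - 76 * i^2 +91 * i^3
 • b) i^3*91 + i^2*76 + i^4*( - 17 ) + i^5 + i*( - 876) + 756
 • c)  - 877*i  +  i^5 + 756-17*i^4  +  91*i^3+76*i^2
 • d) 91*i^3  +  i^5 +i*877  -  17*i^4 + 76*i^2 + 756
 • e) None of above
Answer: c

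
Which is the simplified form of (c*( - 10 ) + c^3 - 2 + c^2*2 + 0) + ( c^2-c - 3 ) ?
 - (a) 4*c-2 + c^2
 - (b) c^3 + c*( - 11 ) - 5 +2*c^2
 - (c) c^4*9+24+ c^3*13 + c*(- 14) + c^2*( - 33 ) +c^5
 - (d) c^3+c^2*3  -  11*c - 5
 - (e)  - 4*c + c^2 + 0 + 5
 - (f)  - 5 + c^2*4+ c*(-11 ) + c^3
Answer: d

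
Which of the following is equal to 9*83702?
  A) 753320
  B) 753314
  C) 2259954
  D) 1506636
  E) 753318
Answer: E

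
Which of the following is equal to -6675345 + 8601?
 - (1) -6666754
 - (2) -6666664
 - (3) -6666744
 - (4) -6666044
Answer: 3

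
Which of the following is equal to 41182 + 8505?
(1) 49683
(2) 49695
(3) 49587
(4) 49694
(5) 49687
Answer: 5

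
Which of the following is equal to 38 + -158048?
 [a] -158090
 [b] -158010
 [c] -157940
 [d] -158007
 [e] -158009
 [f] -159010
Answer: b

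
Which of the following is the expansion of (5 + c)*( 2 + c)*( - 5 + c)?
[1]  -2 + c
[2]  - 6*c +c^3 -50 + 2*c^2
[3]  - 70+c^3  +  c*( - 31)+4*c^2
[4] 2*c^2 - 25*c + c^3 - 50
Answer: 4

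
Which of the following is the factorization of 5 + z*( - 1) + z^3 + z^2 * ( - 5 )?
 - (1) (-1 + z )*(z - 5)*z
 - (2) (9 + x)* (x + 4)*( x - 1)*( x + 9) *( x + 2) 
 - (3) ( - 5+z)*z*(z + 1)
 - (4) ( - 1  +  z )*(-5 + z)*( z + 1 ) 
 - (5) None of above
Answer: 4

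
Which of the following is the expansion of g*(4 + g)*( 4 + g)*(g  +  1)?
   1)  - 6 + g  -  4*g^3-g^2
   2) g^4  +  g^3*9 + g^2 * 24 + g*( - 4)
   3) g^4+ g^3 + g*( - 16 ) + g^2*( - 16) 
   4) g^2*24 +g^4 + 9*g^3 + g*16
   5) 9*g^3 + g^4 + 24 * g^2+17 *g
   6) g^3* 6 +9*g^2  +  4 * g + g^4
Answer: 4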